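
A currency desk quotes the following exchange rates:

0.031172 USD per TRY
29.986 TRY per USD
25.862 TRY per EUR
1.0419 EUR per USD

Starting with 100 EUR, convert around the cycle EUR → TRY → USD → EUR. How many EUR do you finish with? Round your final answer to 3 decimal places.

83.995

100 EUR × 25.862 = 2586.2 TRY
2586.2 TRY × 0.031172 = 80.6170264 USD
80.6170264 USD × 1.0419 = 83.99487980616 EUR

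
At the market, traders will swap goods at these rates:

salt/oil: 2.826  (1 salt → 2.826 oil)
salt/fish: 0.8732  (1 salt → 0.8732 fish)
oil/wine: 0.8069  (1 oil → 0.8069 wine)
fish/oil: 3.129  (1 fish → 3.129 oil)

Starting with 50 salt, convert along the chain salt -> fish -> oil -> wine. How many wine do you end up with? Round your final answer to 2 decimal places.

50 salt × 0.8732 = 43.66 fish
43.66 fish × 3.129 = 136.61214 oil
136.61214 oil × 0.8069 = 110.232335766 wine

110.23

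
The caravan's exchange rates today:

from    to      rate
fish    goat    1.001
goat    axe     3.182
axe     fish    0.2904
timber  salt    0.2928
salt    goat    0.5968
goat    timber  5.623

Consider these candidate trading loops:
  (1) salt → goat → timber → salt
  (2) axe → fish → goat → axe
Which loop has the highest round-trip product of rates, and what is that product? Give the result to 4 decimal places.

(1) 0.5968 × 5.623 × 0.2928 = 0.98258
(2) 0.2904 × 1.001 × 3.182 = 0.92498
Highest is cycle (1) at 0.9826 (≤1, no arbitrage).

0.9826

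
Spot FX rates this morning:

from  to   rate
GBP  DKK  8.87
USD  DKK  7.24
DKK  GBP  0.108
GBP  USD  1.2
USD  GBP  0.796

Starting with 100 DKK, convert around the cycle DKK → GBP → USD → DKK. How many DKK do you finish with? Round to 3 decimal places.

100 DKK × 0.108 = 10.8 GBP
10.8 GBP × 1.2 = 12.96 USD
12.96 USD × 7.24 = 93.8304 DKK

93.830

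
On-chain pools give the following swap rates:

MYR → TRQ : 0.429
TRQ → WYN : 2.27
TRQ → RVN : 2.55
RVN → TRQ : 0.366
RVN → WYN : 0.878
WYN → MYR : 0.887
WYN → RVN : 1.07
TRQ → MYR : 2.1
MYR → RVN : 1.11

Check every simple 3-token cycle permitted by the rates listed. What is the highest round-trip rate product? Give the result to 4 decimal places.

RVN→TRQ→WYN→RVN: 0.366 × 2.27 × 1.07 = 0.88898
MYR→RVN→WYN→MYR: 1.11 × 0.878 × 0.887 = 0.86445
MYR→TRQ→WYN→MYR: 0.429 × 2.27 × 0.887 = 0.86379
MYR→RVN→TRQ→MYR: 1.11 × 0.366 × 2.1 = 0.85315
Maximum is RVN→TRQ→WYN→RVN at 0.8890; no arbitrage — every cycle loses value.

0.8890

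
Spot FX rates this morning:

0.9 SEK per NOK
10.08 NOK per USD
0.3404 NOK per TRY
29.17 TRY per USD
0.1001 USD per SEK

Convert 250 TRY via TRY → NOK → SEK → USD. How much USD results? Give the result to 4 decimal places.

250 TRY × 0.3404 = 85.1 NOK
85.1 NOK × 0.9 = 76.59 SEK
76.59 SEK × 0.1001 = 7.666659 USD

7.6667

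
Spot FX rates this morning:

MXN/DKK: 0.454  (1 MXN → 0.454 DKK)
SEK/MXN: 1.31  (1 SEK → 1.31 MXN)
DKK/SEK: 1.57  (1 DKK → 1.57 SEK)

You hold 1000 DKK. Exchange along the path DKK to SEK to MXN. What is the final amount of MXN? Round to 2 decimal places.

2056.70

1000 DKK × 1.57 = 1570 SEK
1570 SEK × 1.31 = 2056.7 MXN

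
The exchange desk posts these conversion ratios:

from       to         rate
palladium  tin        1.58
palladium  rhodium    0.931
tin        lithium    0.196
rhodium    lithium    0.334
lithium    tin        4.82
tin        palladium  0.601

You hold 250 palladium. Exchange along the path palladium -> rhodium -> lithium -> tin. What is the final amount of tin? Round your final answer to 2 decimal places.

374.70

250 palladium × 0.931 = 232.75 rhodium
232.75 rhodium × 0.334 = 77.7385 lithium
77.7385 lithium × 4.82 = 374.69957 tin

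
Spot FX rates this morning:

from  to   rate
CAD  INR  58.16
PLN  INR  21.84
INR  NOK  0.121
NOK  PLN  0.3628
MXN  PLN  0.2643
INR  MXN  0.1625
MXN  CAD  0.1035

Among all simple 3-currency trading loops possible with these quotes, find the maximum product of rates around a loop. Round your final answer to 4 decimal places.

CAD→INR→MXN→CAD: 58.16 × 0.1625 × 0.1035 = 0.97818
PLN→INR→NOK→PLN: 21.84 × 0.121 × 0.3628 = 0.95875
MXN→PLN→INR→MXN: 0.2643 × 21.84 × 0.1625 = 0.93800
Maximum is CAD→INR→MXN→CAD at 0.9782; no arbitrage — every cycle loses value.

0.9782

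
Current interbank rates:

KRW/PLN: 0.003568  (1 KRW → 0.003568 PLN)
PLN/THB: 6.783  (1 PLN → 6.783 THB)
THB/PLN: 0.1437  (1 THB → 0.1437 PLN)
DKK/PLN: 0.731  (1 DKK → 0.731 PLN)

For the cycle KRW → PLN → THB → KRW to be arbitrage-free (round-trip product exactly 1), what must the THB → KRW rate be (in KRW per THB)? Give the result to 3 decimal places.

Known legs of the cycle: 0.003568 × 6.783 = 0.024201744
For no arbitrage the full-cycle product must be 1, so the missing rate is 1 / 0.024201744 ≈ 41.31934.

41.319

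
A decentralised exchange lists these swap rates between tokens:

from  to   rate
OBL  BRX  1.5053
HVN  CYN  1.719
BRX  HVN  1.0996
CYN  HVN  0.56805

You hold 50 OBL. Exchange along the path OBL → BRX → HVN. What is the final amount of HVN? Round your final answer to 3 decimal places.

50 OBL × 1.5053 = 75.265 BRX
75.265 BRX × 1.0996 = 82.761394 HVN

82.761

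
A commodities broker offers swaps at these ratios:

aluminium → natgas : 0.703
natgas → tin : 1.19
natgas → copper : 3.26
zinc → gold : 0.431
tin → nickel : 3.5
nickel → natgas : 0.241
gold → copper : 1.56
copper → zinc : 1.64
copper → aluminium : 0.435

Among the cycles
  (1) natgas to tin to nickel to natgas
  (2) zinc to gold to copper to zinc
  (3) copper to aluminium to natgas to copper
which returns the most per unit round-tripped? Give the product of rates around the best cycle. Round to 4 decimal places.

1.1027

(1) 1.19 × 3.5 × 0.241 = 1.00377
(2) 0.431 × 1.56 × 1.64 = 1.10267
(3) 0.435 × 0.703 × 3.26 = 0.99692
Highest is cycle (2) at 1.1027 (>1, arbitrage).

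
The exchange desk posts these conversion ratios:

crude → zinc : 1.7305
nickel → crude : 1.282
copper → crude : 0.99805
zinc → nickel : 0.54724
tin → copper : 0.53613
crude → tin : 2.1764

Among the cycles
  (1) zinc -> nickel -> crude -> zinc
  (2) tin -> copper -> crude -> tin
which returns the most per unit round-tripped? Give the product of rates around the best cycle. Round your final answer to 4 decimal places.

(1) 0.54724 × 1.282 × 1.7305 = 1.21405
(2) 0.53613 × 0.99805 × 2.1764 = 1.16456
Highest is cycle (1) at 1.2141 (>1, arbitrage).

1.2141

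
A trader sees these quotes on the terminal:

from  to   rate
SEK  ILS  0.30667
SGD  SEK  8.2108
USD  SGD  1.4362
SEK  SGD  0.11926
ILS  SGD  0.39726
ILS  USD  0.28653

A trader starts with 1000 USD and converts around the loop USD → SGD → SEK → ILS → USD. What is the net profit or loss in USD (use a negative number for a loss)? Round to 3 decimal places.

1000 USD × 1.4362 = 1436.2 SGD
1436.2 SGD × 8.2108 = 11792.35096 SEK
11792.35096 SEK × 0.30667 = 3616.3602689032 ILS
3616.3602689032 ILS × 0.28653 = 1036.195707848833896 USD
Net change: 1036.195707848833896 − 1000 = 36.195707848833896 USD

36.196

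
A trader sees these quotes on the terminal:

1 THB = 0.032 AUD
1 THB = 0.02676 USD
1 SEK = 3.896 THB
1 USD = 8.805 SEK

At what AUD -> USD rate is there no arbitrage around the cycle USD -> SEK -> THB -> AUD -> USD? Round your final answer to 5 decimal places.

0.91097

Known legs of the cycle: 8.805 × 3.896 × 0.032 = 1.09773696
For no arbitrage the full-cycle product must be 1, so the missing rate is 1 / 1.09773696 ≈ 0.9109650.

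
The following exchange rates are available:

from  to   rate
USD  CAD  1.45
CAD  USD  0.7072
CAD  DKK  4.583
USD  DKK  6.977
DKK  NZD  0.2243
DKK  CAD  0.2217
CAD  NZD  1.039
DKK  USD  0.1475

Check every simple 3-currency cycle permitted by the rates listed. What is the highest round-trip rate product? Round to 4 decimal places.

DKK→CAD→USD→DKK: 0.2217 × 0.7072 × 6.977 = 1.09390
DKK→USD→CAD→DKK: 0.1475 × 1.45 × 4.583 = 0.98019
Maximum is DKK→CAD→USD→DKK at 1.0939; arbitrage exists.

1.0939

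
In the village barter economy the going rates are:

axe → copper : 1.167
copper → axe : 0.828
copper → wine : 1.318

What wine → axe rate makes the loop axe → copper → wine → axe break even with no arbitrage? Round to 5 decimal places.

Known legs of the cycle: 1.167 × 1.318 = 1.538106
For no arbitrage the full-cycle product must be 1, so the missing rate is 1 / 1.538106 ≈ 0.6501502.

0.65015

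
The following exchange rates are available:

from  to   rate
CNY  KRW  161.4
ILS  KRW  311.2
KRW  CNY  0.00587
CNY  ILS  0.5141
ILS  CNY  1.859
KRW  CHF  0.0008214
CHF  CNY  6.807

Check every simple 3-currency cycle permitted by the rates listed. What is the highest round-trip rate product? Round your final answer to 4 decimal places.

CNY→ILS→KRW→CNY: 0.5141 × 311.2 × 0.00587 = 0.93913
CHF→CNY→KRW→CHF: 6.807 × 161.4 × 0.0008214 = 0.90243
Maximum is CNY→ILS→KRW→CNY at 0.9391; no arbitrage — every cycle loses value.

0.9391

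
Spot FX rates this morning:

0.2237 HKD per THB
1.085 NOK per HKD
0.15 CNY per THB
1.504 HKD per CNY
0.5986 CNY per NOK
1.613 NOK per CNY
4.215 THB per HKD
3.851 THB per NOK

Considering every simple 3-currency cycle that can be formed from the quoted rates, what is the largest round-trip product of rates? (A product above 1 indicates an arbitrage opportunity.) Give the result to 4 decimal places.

0.9768

CNY→HKD→NOK→CNY: 1.504 × 1.085 × 0.5986 = 0.97682
CNY→HKD→THB→CNY: 1.504 × 4.215 × 0.15 = 0.95090
NOK→THB→HKD→NOK: 3.851 × 0.2237 × 1.085 = 0.93469
CNY→NOK→THB→CNY: 1.613 × 3.851 × 0.15 = 0.93175
Maximum is CNY→HKD→NOK→CNY at 0.9768; no arbitrage — every cycle loses value.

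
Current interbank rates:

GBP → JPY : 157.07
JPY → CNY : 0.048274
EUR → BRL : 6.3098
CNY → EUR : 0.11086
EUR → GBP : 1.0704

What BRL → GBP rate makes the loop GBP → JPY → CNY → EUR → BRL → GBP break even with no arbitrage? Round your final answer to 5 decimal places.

0.18854

Known legs of the cycle: 157.07 × 0.048274 × 0.11086 × 6.3098 = 5.30392040226471304
For no arbitrage the full-cycle product must be 1, so the missing rate is 1 / 5.30392040226471304 ≈ 0.1885398.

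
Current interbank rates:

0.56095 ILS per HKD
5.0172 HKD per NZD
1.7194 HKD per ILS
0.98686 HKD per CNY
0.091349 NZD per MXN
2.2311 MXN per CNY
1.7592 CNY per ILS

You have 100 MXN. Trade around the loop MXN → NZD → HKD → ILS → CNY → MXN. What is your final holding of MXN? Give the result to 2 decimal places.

100 MXN × 0.091349 = 9.1349 NZD
9.1349 NZD × 5.0172 = 45.83162028 HKD
45.83162028 HKD × 0.56095 = 25.709247396066 ILS
25.709247396066 ILS × 1.7592 = 45.2277080191593072 CNY
45.2277080191593072 CNY × 2.2311 = 100.90753936154633029392 MXN

100.91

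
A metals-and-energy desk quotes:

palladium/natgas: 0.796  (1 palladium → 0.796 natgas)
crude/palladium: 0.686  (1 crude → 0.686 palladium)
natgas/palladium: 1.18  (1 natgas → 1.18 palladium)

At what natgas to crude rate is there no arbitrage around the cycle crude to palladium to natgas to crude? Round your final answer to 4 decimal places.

1.8313

Known legs of the cycle: 0.686 × 0.796 = 0.546056
For no arbitrage the full-cycle product must be 1, so the missing rate is 1 / 0.546056 ≈ 1.831314.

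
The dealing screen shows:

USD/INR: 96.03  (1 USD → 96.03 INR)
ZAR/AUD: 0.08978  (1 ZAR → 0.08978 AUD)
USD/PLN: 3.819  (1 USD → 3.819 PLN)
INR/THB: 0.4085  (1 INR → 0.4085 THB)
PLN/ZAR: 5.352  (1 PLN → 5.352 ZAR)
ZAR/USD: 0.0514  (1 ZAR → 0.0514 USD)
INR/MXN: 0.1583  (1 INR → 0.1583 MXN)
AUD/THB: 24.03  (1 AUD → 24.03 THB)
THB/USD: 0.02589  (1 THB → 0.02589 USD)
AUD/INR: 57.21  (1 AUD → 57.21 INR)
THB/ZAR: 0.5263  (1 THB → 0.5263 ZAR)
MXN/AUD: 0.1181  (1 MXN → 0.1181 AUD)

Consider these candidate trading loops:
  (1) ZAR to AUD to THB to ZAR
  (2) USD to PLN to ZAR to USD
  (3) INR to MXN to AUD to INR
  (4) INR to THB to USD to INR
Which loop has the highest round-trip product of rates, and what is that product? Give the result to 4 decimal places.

(1) 0.08978 × 24.03 × 0.5263 = 1.13545
(2) 3.819 × 5.352 × 0.0514 = 1.05058
(3) 0.1583 × 0.1181 × 57.21 = 1.06955
(4) 0.4085 × 0.02589 × 96.03 = 1.01562
Highest is cycle (1) at 1.1354 (>1, arbitrage).

1.1354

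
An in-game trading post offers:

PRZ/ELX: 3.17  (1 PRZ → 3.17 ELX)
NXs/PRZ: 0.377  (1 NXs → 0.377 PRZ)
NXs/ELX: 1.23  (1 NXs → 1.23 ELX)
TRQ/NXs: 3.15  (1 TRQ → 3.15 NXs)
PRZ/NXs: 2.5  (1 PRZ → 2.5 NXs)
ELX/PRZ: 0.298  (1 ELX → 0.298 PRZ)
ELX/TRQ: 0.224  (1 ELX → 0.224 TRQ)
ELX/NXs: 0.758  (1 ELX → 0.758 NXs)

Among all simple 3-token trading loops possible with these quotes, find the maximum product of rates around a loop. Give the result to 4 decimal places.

NXs→ELX→PRZ→NXs: 1.23 × 0.298 × 2.5 = 0.91635
NXs→PRZ→ELX→NXs: 0.377 × 3.17 × 0.758 = 0.90588
NXs→ELX→TRQ→NXs: 1.23 × 0.224 × 3.15 = 0.86789
Maximum is NXs→ELX→PRZ→NXs at 0.9164; no arbitrage — every cycle loses value.

0.9164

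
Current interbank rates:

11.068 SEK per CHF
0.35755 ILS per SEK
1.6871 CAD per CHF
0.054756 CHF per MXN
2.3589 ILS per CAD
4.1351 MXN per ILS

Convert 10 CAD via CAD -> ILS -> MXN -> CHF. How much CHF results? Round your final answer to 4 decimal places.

10 CAD × 2.3589 = 23.589 ILS
23.589 ILS × 4.1351 = 97.5428739 MXN
97.5428739 MXN × 0.054756 = 5.3410576032684 CHF

5.3411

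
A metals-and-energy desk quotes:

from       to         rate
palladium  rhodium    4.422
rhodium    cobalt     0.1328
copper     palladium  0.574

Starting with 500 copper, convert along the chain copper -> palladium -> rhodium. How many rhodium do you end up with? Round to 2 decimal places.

500 copper × 0.574 = 287 palladium
287 palladium × 4.422 = 1269.114 rhodium

1269.11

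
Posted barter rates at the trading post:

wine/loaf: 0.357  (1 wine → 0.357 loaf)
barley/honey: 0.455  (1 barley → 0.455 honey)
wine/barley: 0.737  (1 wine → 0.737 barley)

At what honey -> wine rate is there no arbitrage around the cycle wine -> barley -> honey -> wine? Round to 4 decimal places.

2.9821

Known legs of the cycle: 0.737 × 0.455 = 0.335335
For no arbitrage the full-cycle product must be 1, so the missing rate is 1 / 0.335335 ≈ 2.982093.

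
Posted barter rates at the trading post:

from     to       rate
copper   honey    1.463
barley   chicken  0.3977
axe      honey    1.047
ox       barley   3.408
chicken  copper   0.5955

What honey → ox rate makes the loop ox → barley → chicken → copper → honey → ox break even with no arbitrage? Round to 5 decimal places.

Known legs of the cycle: 3.408 × 0.3977 × 0.5955 × 1.463 = 1.1808133893864
For no arbitrage the full-cycle product must be 1, so the missing rate is 1 / 1.1808133893864 ≈ 0.8468739.

0.84687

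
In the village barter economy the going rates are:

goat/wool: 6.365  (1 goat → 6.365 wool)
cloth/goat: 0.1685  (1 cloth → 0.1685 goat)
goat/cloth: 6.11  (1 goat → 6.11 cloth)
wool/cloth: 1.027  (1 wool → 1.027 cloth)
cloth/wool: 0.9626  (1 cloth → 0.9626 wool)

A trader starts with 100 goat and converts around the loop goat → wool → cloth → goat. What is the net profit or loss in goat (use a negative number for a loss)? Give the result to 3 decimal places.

10.146

100 goat × 6.365 = 636.5 wool
636.5 wool × 1.027 = 653.6855 cloth
653.6855 cloth × 0.1685 = 110.14600675 goat
Net change: 110.14600675 − 100 = 10.14600675 goat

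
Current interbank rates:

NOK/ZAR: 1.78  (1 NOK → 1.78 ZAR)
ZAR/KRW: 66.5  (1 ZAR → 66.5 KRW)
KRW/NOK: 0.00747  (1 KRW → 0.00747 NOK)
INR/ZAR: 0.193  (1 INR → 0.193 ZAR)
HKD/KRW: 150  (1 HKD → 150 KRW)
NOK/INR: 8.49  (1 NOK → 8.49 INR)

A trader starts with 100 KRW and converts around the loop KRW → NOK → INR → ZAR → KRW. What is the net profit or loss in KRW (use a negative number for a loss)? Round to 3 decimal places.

-18.603

100 KRW × 0.00747 = 0.747 NOK
0.747 NOK × 8.49 = 6.34203 INR
6.34203 INR × 0.193 = 1.22401179 ZAR
1.22401179 ZAR × 66.5 = 81.396784035 KRW
Net change: 81.396784035 − 100 = -18.603215965 KRW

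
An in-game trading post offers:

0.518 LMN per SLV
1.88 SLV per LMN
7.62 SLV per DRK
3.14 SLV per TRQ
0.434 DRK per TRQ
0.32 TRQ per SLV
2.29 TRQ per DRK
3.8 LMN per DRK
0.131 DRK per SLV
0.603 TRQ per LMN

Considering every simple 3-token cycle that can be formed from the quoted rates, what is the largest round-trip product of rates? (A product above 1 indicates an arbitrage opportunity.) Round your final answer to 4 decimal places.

1.0583

DRK→SLV→TRQ→DRK: 7.62 × 0.32 × 0.434 = 1.05827
LMN→TRQ→DRK→LMN: 0.603 × 0.434 × 3.8 = 0.99447
LMN→TRQ→SLV→LMN: 0.603 × 3.14 × 0.518 = 0.98079
DRK→TRQ→SLV→DRK: 2.29 × 3.14 × 0.131 = 0.94197
LMN→SLV→DRK→LMN: 1.88 × 0.131 × 3.8 = 0.93586
Maximum is DRK→SLV→TRQ→DRK at 1.0583; arbitrage exists.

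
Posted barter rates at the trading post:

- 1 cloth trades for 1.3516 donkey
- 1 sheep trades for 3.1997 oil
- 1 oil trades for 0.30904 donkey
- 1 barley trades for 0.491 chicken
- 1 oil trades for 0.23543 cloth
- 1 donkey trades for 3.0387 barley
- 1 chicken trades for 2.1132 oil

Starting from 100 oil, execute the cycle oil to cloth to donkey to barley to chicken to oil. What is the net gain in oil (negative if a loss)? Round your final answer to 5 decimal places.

100 oil × 0.23543 = 23.543 cloth
23.543 cloth × 1.3516 = 31.8207188 donkey
31.8207188 donkey × 3.0387 = 96.69361821756 barley
96.69361821756 barley × 0.491 = 47.47656654482196 chicken
47.47656654482196 chicken × 2.1132 = 100.327480422517765872 oil
Net change: 100.327480422517765872 − 100 = 0.327480422517765872 oil

0.32748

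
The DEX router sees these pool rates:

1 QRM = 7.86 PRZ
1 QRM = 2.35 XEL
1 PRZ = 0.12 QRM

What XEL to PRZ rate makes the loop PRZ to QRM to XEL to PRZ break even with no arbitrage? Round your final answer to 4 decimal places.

3.5461

Known legs of the cycle: 0.12 × 2.35 = 0.282
For no arbitrage the full-cycle product must be 1, so the missing rate is 1 / 0.282 ≈ 3.546099.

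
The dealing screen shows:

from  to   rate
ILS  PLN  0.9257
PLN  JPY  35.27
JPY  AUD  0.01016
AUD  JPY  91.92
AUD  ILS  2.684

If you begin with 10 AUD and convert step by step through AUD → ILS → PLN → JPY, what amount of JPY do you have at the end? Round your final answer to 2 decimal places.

10 AUD × 2.684 = 26.84 ILS
26.84 ILS × 0.9257 = 24.845788 PLN
24.845788 PLN × 35.27 = 876.31094276 JPY

876.31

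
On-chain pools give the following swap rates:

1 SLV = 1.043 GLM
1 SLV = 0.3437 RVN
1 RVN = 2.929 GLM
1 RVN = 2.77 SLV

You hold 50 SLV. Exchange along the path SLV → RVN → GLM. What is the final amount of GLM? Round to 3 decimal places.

50.335

50 SLV × 0.3437 = 17.185 RVN
17.185 RVN × 2.929 = 50.334865 GLM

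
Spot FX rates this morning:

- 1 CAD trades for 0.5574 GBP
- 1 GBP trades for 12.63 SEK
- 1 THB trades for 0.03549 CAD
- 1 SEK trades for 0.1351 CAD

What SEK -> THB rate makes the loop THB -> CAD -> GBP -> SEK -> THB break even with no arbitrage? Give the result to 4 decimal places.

4.0024

Known legs of the cycle: 0.03549 × 0.5574 × 12.63 = 0.24984825138
For no arbitrage the full-cycle product must be 1, so the missing rate is 1 / 0.24984825138 ≈ 4.002429.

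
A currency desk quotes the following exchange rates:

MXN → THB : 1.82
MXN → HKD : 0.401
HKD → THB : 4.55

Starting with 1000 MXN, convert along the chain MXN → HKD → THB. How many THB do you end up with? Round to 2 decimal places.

1000 MXN × 0.401 = 401 HKD
401 HKD × 4.55 = 1824.55 THB

1824.55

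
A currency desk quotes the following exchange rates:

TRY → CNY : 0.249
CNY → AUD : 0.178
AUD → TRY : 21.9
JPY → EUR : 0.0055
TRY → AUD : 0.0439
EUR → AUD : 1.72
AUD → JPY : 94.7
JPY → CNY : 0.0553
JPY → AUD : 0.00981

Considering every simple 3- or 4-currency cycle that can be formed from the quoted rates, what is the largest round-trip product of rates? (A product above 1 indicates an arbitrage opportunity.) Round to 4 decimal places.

TRY→CNY→AUD→TRY: 0.249 × 0.178 × 21.9 = 0.97065
AUD→JPY→CNY→AUD: 94.7 × 0.0553 × 0.178 = 0.93217
AUD→JPY→EUR→AUD: 94.7 × 0.0055 × 1.72 = 0.89586
Maximum is TRY→CNY→AUD→TRY at 0.9707; no arbitrage — every cycle loses value.

0.9707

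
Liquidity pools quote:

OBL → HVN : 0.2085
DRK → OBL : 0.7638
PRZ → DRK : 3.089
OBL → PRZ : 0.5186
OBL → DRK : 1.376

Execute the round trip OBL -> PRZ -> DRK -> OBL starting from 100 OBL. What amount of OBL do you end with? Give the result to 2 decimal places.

122.36

100 OBL × 0.5186 = 51.86 PRZ
51.86 PRZ × 3.089 = 160.19554 DRK
160.19554 DRK × 0.7638 = 122.357353452 OBL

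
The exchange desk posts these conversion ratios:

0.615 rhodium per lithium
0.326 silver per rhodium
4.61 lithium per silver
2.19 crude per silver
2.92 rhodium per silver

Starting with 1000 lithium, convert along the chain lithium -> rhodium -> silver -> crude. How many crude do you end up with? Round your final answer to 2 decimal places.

1000 lithium × 0.615 = 615 rhodium
615 rhodium × 0.326 = 200.49 silver
200.49 silver × 2.19 = 439.0731 crude

439.07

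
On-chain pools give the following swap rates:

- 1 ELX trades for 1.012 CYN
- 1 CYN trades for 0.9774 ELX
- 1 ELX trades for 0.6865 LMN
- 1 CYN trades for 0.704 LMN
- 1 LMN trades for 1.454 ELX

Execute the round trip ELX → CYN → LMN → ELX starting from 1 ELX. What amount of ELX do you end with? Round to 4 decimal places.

1 ELX × 1.012 = 1.012 CYN
1.012 CYN × 0.704 = 0.712448 LMN
0.712448 LMN × 1.454 = 1.035899392 ELX

1.0359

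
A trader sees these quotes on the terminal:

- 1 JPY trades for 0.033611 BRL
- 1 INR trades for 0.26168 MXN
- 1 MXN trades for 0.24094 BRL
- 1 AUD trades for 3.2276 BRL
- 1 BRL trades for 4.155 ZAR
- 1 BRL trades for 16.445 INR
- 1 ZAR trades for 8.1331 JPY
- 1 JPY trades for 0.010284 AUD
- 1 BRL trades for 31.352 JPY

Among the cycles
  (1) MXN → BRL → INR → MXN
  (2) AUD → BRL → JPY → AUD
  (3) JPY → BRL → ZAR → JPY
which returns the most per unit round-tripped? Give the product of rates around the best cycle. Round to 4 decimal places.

1.1358

(1) 0.24094 × 16.445 × 0.26168 = 1.03684
(2) 3.2276 × 31.352 × 0.010284 = 1.04066
(3) 0.033611 × 4.155 × 8.1331 = 1.13582
Highest is cycle (3) at 1.1358 (>1, arbitrage).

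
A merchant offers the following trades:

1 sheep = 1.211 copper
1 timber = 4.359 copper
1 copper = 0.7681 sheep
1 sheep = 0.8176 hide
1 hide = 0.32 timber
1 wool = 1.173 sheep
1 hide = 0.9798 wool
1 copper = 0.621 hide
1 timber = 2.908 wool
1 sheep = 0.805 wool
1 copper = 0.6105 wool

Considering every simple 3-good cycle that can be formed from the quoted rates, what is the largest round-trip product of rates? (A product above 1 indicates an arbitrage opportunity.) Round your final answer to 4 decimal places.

wool→sheep→hide→wool: 1.173 × 0.8176 × 0.9798 = 0.93967
wool→sheep→copper→wool: 1.173 × 1.211 × 0.6105 = 0.86722
timber→copper→hide→timber: 4.359 × 0.621 × 0.32 = 0.86622
Maximum is wool→sheep→hide→wool at 0.9397; no arbitrage — every cycle loses value.

0.9397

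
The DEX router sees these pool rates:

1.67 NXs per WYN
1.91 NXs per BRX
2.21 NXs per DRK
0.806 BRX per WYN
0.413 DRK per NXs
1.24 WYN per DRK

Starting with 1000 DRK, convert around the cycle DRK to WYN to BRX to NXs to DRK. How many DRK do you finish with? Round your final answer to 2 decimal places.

1000 DRK × 1.24 = 1240 WYN
1240 WYN × 0.806 = 999.44 BRX
999.44 BRX × 1.91 = 1908.9304 NXs
1908.9304 NXs × 0.413 = 788.3882552 DRK

788.39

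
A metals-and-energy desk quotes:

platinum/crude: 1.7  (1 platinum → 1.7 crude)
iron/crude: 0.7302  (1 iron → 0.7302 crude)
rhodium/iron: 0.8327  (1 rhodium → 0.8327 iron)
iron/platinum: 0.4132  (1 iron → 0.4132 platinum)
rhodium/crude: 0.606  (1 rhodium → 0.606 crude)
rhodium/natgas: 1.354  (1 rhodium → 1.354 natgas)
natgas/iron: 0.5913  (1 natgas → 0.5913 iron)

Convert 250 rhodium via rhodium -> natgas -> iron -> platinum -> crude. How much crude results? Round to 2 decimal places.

250 rhodium × 1.354 = 338.5 natgas
338.5 natgas × 0.5913 = 200.15505 iron
200.15505 iron × 0.4132 = 82.70406666 platinum
82.70406666 platinum × 1.7 = 140.596913322 crude

140.60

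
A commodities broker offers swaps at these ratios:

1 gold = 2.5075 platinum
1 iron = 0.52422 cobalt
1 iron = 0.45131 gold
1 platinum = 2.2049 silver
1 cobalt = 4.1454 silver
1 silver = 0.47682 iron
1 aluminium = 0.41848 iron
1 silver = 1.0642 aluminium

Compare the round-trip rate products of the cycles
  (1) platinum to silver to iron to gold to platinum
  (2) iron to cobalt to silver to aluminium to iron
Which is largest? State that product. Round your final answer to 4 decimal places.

1.1898

(1) 2.2049 × 0.47682 × 0.45131 × 2.5075 = 1.18976
(2) 0.52422 × 4.1454 × 1.0642 × 0.41848 = 0.96778
Highest is cycle (1) at 1.1898 (>1, arbitrage).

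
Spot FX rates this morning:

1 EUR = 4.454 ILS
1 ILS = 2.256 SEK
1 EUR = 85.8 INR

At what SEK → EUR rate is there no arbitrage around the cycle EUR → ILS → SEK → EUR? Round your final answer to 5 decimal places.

Known legs of the cycle: 4.454 × 2.256 = 10.048224
For no arbitrage the full-cycle product must be 1, so the missing rate is 1 / 10.048224 ≈ 0.0995201.

0.09952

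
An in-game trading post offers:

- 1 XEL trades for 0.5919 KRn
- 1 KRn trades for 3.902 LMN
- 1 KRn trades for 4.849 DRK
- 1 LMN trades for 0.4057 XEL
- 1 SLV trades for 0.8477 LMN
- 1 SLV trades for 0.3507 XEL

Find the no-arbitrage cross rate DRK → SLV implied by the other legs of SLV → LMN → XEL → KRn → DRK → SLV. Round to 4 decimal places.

1.0131

Known legs of the cycle: 0.8477 × 0.4057 × 0.5919 × 4.849 = 0.987069459853659
For no arbitrage the full-cycle product must be 1, so the missing rate is 1 / 0.987069459853659 ≈ 1.013100.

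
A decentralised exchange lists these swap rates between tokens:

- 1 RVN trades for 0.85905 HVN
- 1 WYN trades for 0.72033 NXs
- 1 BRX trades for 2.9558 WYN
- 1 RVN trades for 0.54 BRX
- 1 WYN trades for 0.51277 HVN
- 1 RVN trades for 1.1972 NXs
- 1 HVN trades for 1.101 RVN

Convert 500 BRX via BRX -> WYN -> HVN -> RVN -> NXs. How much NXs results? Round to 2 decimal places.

500 BRX × 2.9558 = 1477.9 WYN
1477.9 WYN × 0.51277 = 757.822783 HVN
757.822783 HVN × 1.101 = 834.362884083 RVN
834.362884083 RVN × 1.1972 = 998.8992448241676 NXs

998.90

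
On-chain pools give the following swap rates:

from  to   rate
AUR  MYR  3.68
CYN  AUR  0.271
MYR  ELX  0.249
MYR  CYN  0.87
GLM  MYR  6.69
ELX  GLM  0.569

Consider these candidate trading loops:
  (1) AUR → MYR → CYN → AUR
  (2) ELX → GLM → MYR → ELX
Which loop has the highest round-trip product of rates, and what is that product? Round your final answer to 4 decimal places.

0.9478

(1) 3.68 × 0.87 × 0.271 = 0.86763
(2) 0.569 × 6.69 × 0.249 = 0.94785
Highest is cycle (2) at 0.9478 (≤1, no arbitrage).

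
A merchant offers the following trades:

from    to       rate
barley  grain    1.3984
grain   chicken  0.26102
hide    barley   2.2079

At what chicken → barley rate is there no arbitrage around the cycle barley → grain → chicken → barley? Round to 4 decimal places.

2.7396

Known legs of the cycle: 1.3984 × 0.26102 = 0.365010368
For no arbitrage the full-cycle product must be 1, so the missing rate is 1 / 0.365010368 ≈ 2.739648.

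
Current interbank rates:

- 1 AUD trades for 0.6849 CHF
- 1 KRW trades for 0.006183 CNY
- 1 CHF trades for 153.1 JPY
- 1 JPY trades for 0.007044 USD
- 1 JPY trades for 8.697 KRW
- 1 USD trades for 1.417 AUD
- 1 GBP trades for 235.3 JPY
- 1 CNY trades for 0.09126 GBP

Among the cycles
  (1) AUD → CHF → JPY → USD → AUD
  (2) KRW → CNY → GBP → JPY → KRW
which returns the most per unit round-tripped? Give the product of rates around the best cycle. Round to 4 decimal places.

(1) 0.6849 × 153.1 × 0.007044 × 1.417 = 1.04663
(2) 0.006183 × 0.09126 × 235.3 × 8.697 = 1.15471
Highest is cycle (2) at 1.1547 (>1, arbitrage).

1.1547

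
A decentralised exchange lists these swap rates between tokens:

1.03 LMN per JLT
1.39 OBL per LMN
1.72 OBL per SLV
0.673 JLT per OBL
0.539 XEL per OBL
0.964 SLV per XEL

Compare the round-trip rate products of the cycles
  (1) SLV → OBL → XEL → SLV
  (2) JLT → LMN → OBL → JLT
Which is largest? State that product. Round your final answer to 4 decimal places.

0.9635

(1) 1.72 × 0.539 × 0.964 = 0.89371
(2) 1.03 × 1.39 × 0.673 = 0.96353
Highest is cycle (2) at 0.9635 (≤1, no arbitrage).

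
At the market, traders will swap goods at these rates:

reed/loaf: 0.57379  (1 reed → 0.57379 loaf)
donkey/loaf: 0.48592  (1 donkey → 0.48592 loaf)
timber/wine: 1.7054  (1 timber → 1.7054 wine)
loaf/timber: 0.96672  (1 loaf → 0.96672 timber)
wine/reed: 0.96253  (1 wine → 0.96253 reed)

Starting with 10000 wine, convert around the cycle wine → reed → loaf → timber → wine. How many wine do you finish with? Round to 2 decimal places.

10000 wine × 0.96253 = 9625.3 reed
9625.3 reed × 0.57379 = 5522.900887 loaf
5522.900887 loaf × 0.96672 = 5339.09874548064 timber
5339.09874548064 timber × 1.7054 = 9105.299000542683456 wine

9105.30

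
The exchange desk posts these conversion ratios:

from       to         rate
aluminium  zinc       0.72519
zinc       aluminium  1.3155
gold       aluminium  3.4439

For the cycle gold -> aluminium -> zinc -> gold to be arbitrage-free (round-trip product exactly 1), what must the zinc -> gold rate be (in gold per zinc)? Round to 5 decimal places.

Known legs of the cycle: 3.4439 × 0.72519 = 2.497481841
For no arbitrage the full-cycle product must be 1, so the missing rate is 1 / 2.497481841 ≈ 0.4004033.

0.40040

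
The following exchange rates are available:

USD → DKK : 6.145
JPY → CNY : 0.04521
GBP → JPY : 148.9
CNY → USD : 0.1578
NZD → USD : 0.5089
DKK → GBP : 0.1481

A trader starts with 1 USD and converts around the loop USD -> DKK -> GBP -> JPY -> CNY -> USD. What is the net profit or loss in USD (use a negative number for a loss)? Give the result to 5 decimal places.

-0.03325

1 USD × 6.145 = 6.145 DKK
6.145 DKK × 0.1481 = 0.9100745 GBP
0.9100745 GBP × 148.9 = 135.51009305 JPY
135.51009305 JPY × 0.04521 = 6.1264113067905 CNY
6.1264113067905 CNY × 0.1578 = 0.9667477042115409 USD
Net change: 0.9667477042115409 − 1 = -0.0332522957884591 USD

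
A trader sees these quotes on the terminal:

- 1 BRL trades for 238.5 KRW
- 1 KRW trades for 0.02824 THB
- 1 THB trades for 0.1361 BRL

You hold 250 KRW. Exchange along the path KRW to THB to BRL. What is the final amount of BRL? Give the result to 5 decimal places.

0.96087

250 KRW × 0.02824 = 7.06 THB
7.06 THB × 0.1361 = 0.960866 BRL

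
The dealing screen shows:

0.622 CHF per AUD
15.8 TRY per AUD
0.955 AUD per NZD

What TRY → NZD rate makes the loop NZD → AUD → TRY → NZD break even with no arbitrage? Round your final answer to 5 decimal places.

0.06627

Known legs of the cycle: 0.955 × 15.8 = 15.089
For no arbitrage the full-cycle product must be 1, so the missing rate is 1 / 15.089 ≈ 0.0662734.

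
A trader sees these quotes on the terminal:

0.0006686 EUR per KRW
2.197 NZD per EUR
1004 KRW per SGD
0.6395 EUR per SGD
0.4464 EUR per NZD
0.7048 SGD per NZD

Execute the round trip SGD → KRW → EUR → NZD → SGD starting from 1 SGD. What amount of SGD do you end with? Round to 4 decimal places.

1.0394

1 SGD × 1004 = 1004 KRW
1004 KRW × 0.0006686 = 0.6712744 EUR
0.6712744 EUR × 2.197 = 1.4747898568 NZD
1.4747898568 NZD × 0.7048 = 1.03943189107264 SGD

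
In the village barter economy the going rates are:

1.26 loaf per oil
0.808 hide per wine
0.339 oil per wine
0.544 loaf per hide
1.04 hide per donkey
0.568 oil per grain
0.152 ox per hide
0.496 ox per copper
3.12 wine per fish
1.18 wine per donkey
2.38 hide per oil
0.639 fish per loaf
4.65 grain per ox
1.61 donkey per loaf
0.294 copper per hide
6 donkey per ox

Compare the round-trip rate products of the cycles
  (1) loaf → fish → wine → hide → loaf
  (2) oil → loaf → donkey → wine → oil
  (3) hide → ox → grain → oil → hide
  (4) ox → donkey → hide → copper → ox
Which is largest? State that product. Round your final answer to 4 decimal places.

0.9555

(1) 0.639 × 3.12 × 0.808 × 0.544 = 0.87633
(2) 1.26 × 1.61 × 1.18 × 0.339 = 0.81148
(3) 0.152 × 4.65 × 0.568 × 2.38 = 0.95548
(4) 6 × 1.04 × 0.294 × 0.496 = 0.90994
Highest is cycle (3) at 0.9555 (≤1, no arbitrage).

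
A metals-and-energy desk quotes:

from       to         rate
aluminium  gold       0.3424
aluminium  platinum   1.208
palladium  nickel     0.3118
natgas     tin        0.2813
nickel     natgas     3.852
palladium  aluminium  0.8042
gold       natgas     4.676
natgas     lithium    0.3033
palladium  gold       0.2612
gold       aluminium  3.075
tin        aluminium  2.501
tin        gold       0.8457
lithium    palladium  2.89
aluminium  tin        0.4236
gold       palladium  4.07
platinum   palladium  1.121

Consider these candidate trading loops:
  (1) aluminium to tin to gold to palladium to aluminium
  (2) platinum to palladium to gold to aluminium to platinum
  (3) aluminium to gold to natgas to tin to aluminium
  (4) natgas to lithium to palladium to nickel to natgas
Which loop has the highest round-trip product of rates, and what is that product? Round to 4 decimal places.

1.1725

(1) 0.4236 × 0.8457 × 4.07 × 0.8042 = 1.17255
(2) 1.121 × 0.2612 × 3.075 × 1.208 = 1.08765
(3) 0.3424 × 4.676 × 0.2813 × 2.501 = 1.12640
(4) 0.3033 × 2.89 × 0.3118 × 3.852 = 1.05277
Highest is cycle (1) at 1.1725 (>1, arbitrage).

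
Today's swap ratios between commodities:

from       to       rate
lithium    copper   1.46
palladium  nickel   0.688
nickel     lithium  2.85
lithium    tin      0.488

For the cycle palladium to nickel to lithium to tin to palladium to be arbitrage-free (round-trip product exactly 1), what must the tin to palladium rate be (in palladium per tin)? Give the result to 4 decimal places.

1.0451

Known legs of the cycle: 0.688 × 2.85 × 0.488 = 0.9568704
For no arbitrage the full-cycle product must be 1, so the missing rate is 1 / 0.9568704 ≈ 1.045074.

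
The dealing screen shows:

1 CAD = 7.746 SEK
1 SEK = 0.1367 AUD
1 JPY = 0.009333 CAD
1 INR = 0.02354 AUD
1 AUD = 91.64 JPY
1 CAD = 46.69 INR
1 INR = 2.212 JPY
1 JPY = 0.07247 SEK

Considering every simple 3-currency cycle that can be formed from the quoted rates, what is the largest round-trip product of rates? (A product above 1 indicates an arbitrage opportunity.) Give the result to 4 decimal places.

0.9639

INR→JPY→CAD→INR: 2.212 × 0.009333 × 46.69 = 0.96390
AUD→JPY→SEK→AUD: 91.64 × 0.07247 × 0.1367 = 0.90785
Maximum is INR→JPY→CAD→INR at 0.9639; no arbitrage — every cycle loses value.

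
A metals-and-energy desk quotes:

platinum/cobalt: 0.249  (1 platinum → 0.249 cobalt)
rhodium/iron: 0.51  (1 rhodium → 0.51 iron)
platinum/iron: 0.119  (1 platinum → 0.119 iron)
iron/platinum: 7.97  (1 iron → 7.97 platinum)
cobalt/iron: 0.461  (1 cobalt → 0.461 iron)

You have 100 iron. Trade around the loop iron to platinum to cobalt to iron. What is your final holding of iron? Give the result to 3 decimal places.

91.487

100 iron × 7.97 = 797 platinum
797 platinum × 0.249 = 198.453 cobalt
198.453 cobalt × 0.461 = 91.486833 iron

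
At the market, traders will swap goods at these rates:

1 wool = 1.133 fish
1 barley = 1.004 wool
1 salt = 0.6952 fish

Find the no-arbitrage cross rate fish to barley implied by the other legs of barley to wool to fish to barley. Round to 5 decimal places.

Known legs of the cycle: 1.004 × 1.133 = 1.137532
For no arbitrage the full-cycle product must be 1, so the missing rate is 1 / 1.137532 ≈ 0.8790961.

0.87910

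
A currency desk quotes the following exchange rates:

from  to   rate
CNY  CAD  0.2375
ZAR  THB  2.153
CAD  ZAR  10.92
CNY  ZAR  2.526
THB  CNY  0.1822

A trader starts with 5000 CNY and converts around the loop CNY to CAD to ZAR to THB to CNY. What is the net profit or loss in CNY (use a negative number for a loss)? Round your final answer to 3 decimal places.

5000 CNY × 0.2375 = 1187.5 CAD
1187.5 CAD × 10.92 = 12967.5 ZAR
12967.5 ZAR × 2.153 = 27919.0275 THB
27919.0275 THB × 0.1822 = 5086.8468105 CNY
Net change: 5086.8468105 − 5000 = 86.8468105 CNY

86.847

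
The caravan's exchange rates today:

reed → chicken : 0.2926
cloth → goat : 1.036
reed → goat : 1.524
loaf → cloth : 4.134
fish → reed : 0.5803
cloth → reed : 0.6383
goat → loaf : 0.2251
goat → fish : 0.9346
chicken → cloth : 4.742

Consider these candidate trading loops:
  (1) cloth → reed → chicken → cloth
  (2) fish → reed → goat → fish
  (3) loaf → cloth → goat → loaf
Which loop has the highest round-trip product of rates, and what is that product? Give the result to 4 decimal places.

(1) 0.6383 × 0.2926 × 4.742 = 0.88565
(2) 0.5803 × 1.524 × 0.9346 = 0.82654
(3) 4.134 × 1.036 × 0.2251 = 0.96406
Highest is cycle (3) at 0.9641 (≤1, no arbitrage).

0.9641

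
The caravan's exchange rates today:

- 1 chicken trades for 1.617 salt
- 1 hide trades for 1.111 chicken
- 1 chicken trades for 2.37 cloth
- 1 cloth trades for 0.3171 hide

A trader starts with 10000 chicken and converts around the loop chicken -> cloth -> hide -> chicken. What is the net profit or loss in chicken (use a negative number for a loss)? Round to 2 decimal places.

10000 chicken × 2.37 = 23700 cloth
23700 cloth × 0.3171 = 7515.27 hide
7515.27 hide × 1.111 = 8349.46497 chicken
Net change: 8349.46497 − 10000 = -1650.53503 chicken

-1650.54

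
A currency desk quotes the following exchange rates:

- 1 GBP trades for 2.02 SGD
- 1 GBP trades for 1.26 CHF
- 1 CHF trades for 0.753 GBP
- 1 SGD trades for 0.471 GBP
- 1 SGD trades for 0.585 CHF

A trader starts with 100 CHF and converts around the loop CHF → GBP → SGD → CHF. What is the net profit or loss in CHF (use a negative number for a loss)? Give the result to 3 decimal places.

-11.018

100 CHF × 0.753 = 75.3 GBP
75.3 GBP × 2.02 = 152.106 SGD
152.106 SGD × 0.585 = 88.98201 CHF
Net change: 88.98201 − 100 = -11.01799 CHF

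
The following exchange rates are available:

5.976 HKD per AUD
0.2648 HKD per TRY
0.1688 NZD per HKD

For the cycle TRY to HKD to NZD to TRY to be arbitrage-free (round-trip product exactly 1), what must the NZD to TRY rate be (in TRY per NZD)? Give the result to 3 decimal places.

Known legs of the cycle: 0.2648 × 0.1688 = 0.04469824
For no arbitrage the full-cycle product must be 1, so the missing rate is 1 / 0.04469824 ≈ 22.37225.

22.372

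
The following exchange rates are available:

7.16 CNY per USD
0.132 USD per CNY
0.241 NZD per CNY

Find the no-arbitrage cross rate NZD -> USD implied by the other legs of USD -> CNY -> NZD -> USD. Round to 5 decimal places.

0.57952

Known legs of the cycle: 7.16 × 0.241 = 1.72556
For no arbitrage the full-cycle product must be 1, so the missing rate is 1 / 1.72556 ≈ 0.5795220.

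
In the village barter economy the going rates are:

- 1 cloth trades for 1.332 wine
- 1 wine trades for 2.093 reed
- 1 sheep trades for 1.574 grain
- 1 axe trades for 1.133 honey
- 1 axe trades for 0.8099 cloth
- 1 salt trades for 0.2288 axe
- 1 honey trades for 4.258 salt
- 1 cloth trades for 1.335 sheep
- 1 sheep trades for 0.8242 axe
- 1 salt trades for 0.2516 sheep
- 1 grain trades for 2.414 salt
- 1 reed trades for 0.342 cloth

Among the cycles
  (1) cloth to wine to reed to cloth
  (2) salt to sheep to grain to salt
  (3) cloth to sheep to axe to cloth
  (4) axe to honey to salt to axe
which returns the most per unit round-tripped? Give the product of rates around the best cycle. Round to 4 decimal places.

1.1038

(1) 1.332 × 2.093 × 0.342 = 0.95345
(2) 0.2516 × 1.574 × 2.414 = 0.95599
(3) 1.335 × 0.8242 × 0.8099 = 0.89114
(4) 1.133 × 4.258 × 0.2288 = 1.10380
Highest is cycle (4) at 1.1038 (>1, arbitrage).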